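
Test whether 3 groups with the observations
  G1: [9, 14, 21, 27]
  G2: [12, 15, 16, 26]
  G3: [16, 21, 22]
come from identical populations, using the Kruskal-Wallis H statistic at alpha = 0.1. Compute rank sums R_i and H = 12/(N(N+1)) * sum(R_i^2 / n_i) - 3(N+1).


Step 1: Combine all N = 11 observations and assign midranks.
sorted (value, group, rank): (9,G1,1), (12,G2,2), (14,G1,3), (15,G2,4), (16,G2,5.5), (16,G3,5.5), (21,G1,7.5), (21,G3,7.5), (22,G3,9), (26,G2,10), (27,G1,11)
Step 2: Sum ranks within each group.
R_1 = 22.5 (n_1 = 4)
R_2 = 21.5 (n_2 = 4)
R_3 = 22 (n_3 = 3)
Step 3: H = 12/(N(N+1)) * sum(R_i^2/n_i) - 3(N+1)
     = 12/(11*12) * (22.5^2/4 + 21.5^2/4 + 22^2/3) - 3*12
     = 0.090909 * 403.458 - 36
     = 0.678030.
Step 4: Ties present; correction factor C = 1 - 12/(11^3 - 11) = 0.990909. Corrected H = 0.678030 / 0.990909 = 0.684251.
Step 5: Under H0, H ~ chi^2(2); p-value = 0.710259.
Step 6: alpha = 0.1. fail to reject H0.

H = 0.6843, df = 2, p = 0.710259, fail to reject H0.


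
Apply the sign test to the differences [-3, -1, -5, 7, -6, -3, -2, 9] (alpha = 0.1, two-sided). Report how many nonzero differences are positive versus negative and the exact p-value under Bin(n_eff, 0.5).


Step 1: Discard zero differences. Original n = 8; n_eff = number of nonzero differences = 8.
Nonzero differences (with sign): -3, -1, -5, +7, -6, -3, -2, +9
Step 2: Count signs: positive = 2, negative = 6.
Step 3: Under H0: P(positive) = 0.5, so the number of positives S ~ Bin(8, 0.5).
Step 4: Two-sided exact p-value = sum of Bin(8,0.5) probabilities at or below the observed probability = 0.289062.
Step 5: alpha = 0.1. fail to reject H0.

n_eff = 8, pos = 2, neg = 6, p = 0.289062, fail to reject H0.


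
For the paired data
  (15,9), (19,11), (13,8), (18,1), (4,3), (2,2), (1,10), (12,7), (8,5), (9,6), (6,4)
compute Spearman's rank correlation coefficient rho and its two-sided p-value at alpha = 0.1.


Step 1: Rank x and y separately (midranks; no ties here).
rank(x): 15->9, 19->11, 13->8, 18->10, 4->3, 2->2, 1->1, 12->7, 8->5, 9->6, 6->4
rank(y): 9->9, 11->11, 8->8, 1->1, 3->3, 2->2, 10->10, 7->7, 5->5, 6->6, 4->4
Step 2: d_i = R_x(i) - R_y(i); compute d_i^2.
  (9-9)^2=0, (11-11)^2=0, (8-8)^2=0, (10-1)^2=81, (3-3)^2=0, (2-2)^2=0, (1-10)^2=81, (7-7)^2=0, (5-5)^2=0, (6-6)^2=0, (4-4)^2=0
sum(d^2) = 162.
Step 3: rho = 1 - 6*162 / (11*(11^2 - 1)) = 1 - 972/1320 = 0.263636.
Step 4: Under H0, t = rho * sqrt((n-2)/(1-rho^2)) = 0.8199 ~ t(9).
Step 5: Two-sided p-value from the t-distribution with 9 df = 0.433441.
Step 6: alpha = 0.1. fail to reject H0.

rho = 0.2636, p = 0.433441, fail to reject H0 at alpha = 0.1.


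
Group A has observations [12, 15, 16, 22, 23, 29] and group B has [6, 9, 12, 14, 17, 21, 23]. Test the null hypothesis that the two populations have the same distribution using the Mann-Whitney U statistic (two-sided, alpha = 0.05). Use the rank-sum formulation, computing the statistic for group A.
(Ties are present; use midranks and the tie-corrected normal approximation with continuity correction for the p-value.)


Step 1: Combine and sort all 13 observations; assign midranks.
sorted (value, group): (6,Y), (9,Y), (12,X), (12,Y), (14,Y), (15,X), (16,X), (17,Y), (21,Y), (22,X), (23,X), (23,Y), (29,X)
ranks: 6->1, 9->2, 12->3.5, 12->3.5, 14->5, 15->6, 16->7, 17->8, 21->9, 22->10, 23->11.5, 23->11.5, 29->13
Step 2: Rank sum for X: R1 = 3.5 + 6 + 7 + 10 + 11.5 + 13 = 51.
Step 3: U_X = R1 - n1(n1+1)/2 = 51 - 6*7/2 = 51 - 21 = 30.
       U_Y = n1*n2 - U_X = 42 - 30 = 12.
Step 4: Ties are present, so use the tie-corrected normal approximation (with continuity correction) for the p-value.
Step 5: p-value = 0.223363; compare to alpha = 0.05. fail to reject H0.

U_X = 30, p = 0.223363, fail to reject H0 at alpha = 0.05.


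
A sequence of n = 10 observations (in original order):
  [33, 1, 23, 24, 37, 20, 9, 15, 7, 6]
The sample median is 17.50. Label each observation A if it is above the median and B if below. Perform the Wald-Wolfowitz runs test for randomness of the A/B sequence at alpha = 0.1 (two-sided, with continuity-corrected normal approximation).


Step 1: Compute median = 17.50; label A = above, B = below.
Labels in order: ABAAAABBBB  (n_A = 5, n_B = 5)
Step 2: Count runs R = 4.
Step 3: Under H0 (random ordering), E[R] = 2*n_A*n_B/(n_A+n_B) + 1 = 2*5*5/10 + 1 = 6.0000.
        Var[R] = 2*n_A*n_B*(2*n_A*n_B - n_A - n_B) / ((n_A+n_B)^2 * (n_A+n_B-1)) = 2000/900 = 2.2222.
        SD[R] = 1.4907.
Step 4: Continuity-corrected z = (R + 0.5 - E[R]) / SD[R] = (4 + 0.5 - 6.0000) / 1.4907 = -1.0062.
Step 5: Two-sided p-value via normal approximation = 2*(1 - Phi(|z|)) = 0.314305.
Step 6: alpha = 0.1. fail to reject H0.

R = 4, z = -1.0062, p = 0.314305, fail to reject H0.


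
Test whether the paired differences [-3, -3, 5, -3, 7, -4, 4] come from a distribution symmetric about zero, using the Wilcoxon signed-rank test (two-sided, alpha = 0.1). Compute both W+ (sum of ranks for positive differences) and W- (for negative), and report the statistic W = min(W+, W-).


Step 1: Drop any zero differences (none here) and take |d_i|.
|d| = [3, 3, 5, 3, 7, 4, 4]
Step 2: Midrank |d_i| (ties get averaged ranks).
ranks: |3|->2, |3|->2, |5|->6, |3|->2, |7|->7, |4|->4.5, |4|->4.5
Step 3: Attach original signs; sum ranks with positive sign and with negative sign.
W+ = 6 + 7 + 4.5 = 17.5
W- = 2 + 2 + 2 + 4.5 = 10.5
(Check: W+ + W- = 28 should equal n(n+1)/2 = 28.)
Step 4: Test statistic W = min(W+, W-) = 10.5.
Step 5: Ties in |d|, so use the tie-corrected normal approximation.
        E[W] = n(n+1)/4 = 7*8/4 = 14.
        Tie groups: |d|=3 (t=3), |d|=4 (t=2); sum(t^3 - t) = 30.
        Var[W] = n(n+1)(2n+1)/24 - sum(t^3-t)/48 = 840/24 - 30/48 = 34.375.
        z = (W - E[W]) / sqrt(Var[W]) = (10.5 - 14) / 5.8630 = -0.5970.
        Two-sided p = 2*Phi(z) = 0.550533.
Step 6: alpha = 0.1. fail to reject H0.

W+ = 17.5, W- = 10.5, W = min = 10.5, p = 0.550533, fail to reject H0.


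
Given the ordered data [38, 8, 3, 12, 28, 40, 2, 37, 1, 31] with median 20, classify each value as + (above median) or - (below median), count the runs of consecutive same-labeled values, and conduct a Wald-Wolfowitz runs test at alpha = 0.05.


Step 1: Compute median = 20; label A = above, B = below.
Labels in order: ABBBAABABA  (n_A = 5, n_B = 5)
Step 2: Count runs R = 7.
Step 3: Under H0 (random ordering), E[R] = 2*n_A*n_B/(n_A+n_B) + 1 = 2*5*5/10 + 1 = 6.0000.
        Var[R] = 2*n_A*n_B*(2*n_A*n_B - n_A - n_B) / ((n_A+n_B)^2 * (n_A+n_B-1)) = 2000/900 = 2.2222.
        SD[R] = 1.4907.
Step 4: Continuity-corrected z = (R - 0.5 - E[R]) / SD[R] = (7 - 0.5 - 6.0000) / 1.4907 = 0.3354.
Step 5: Two-sided p-value via normal approximation = 2*(1 - Phi(|z|)) = 0.737316.
Step 6: alpha = 0.05. fail to reject H0.

R = 7, z = 0.3354, p = 0.737316, fail to reject H0.


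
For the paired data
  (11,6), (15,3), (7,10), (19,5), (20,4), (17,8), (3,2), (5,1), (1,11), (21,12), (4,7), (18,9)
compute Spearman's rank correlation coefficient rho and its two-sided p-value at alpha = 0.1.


Step 1: Rank x and y separately (midranks; no ties here).
rank(x): 11->6, 15->7, 7->5, 19->10, 20->11, 17->8, 3->2, 5->4, 1->1, 21->12, 4->3, 18->9
rank(y): 6->6, 3->3, 10->10, 5->5, 4->4, 8->8, 2->2, 1->1, 11->11, 12->12, 7->7, 9->9
Step 2: d_i = R_x(i) - R_y(i); compute d_i^2.
  (6-6)^2=0, (7-3)^2=16, (5-10)^2=25, (10-5)^2=25, (11-4)^2=49, (8-8)^2=0, (2-2)^2=0, (4-1)^2=9, (1-11)^2=100, (12-12)^2=0, (3-7)^2=16, (9-9)^2=0
sum(d^2) = 240.
Step 3: rho = 1 - 6*240 / (12*(12^2 - 1)) = 1 - 1440/1716 = 0.160839.
Step 4: Under H0, t = rho * sqrt((n-2)/(1-rho^2)) = 0.5153 ~ t(10).
Step 5: Two-sided p-value from the t-distribution with 10 df = 0.617523.
Step 6: alpha = 0.1. fail to reject H0.

rho = 0.1608, p = 0.617523, fail to reject H0 at alpha = 0.1.


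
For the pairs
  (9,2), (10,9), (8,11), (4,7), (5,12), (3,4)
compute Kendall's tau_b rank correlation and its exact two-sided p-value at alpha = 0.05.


Step 1: Enumerate the 15 unordered pairs (i,j) with i<j and classify each by sign(x_j-x_i) * sign(y_j-y_i).
  (1,2):dx=+1,dy=+7->C; (1,3):dx=-1,dy=+9->D; (1,4):dx=-5,dy=+5->D; (1,5):dx=-4,dy=+10->D
  (1,6):dx=-6,dy=+2->D; (2,3):dx=-2,dy=+2->D; (2,4):dx=-6,dy=-2->C; (2,5):dx=-5,dy=+3->D
  (2,6):dx=-7,dy=-5->C; (3,4):dx=-4,dy=-4->C; (3,5):dx=-3,dy=+1->D; (3,6):dx=-5,dy=-7->C
  (4,5):dx=+1,dy=+5->C; (4,6):dx=-1,dy=-3->C; (5,6):dx=-2,dy=-8->C
Step 2: C = 8, D = 7, total pairs = 15.
Step 3: tau = (C - D)/(n(n-1)/2) = (8 - 7)/15 = 0.066667.
Step 4: Exact two-sided p-value (enumerate n! = 720 permutations of y under H0): p = 1.000000.
Step 5: alpha = 0.05. fail to reject H0.

tau_b = 0.0667 (C=8, D=7), p = 1.000000, fail to reject H0.


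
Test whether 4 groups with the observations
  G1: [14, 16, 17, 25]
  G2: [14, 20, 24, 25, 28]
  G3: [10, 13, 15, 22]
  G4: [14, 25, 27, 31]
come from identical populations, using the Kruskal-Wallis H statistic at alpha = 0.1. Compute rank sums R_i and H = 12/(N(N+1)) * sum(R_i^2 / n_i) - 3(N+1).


Step 1: Combine all N = 17 observations and assign midranks.
sorted (value, group, rank): (10,G3,1), (13,G3,2), (14,G1,4), (14,G2,4), (14,G4,4), (15,G3,6), (16,G1,7), (17,G1,8), (20,G2,9), (22,G3,10), (24,G2,11), (25,G1,13), (25,G2,13), (25,G4,13), (27,G4,15), (28,G2,16), (31,G4,17)
Step 2: Sum ranks within each group.
R_1 = 32 (n_1 = 4)
R_2 = 53 (n_2 = 5)
R_3 = 19 (n_3 = 4)
R_4 = 49 (n_4 = 4)
Step 3: H = 12/(N(N+1)) * sum(R_i^2/n_i) - 3(N+1)
     = 12/(17*18) * (32^2/4 + 53^2/5 + 19^2/4 + 49^2/4) - 3*18
     = 0.039216 * 1508.3 - 54
     = 5.149020.
Step 4: Ties present; correction factor C = 1 - 48/(17^3 - 17) = 0.990196. Corrected H = 5.149020 / 0.990196 = 5.200000.
Step 5: Under H0, H ~ chi^2(3); p-value = 0.157724.
Step 6: alpha = 0.1. fail to reject H0.

H = 5.2000, df = 3, p = 0.157724, fail to reject H0.


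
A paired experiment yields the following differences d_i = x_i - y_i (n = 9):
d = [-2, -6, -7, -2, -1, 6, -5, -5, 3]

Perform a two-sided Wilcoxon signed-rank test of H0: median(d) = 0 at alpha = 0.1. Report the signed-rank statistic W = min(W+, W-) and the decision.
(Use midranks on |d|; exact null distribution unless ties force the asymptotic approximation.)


Step 1: Drop any zero differences (none here) and take |d_i|.
|d| = [2, 6, 7, 2, 1, 6, 5, 5, 3]
Step 2: Midrank |d_i| (ties get averaged ranks).
ranks: |2|->2.5, |6|->7.5, |7|->9, |2|->2.5, |1|->1, |6|->7.5, |5|->5.5, |5|->5.5, |3|->4
Step 3: Attach original signs; sum ranks with positive sign and with negative sign.
W+ = 7.5 + 4 = 11.5
W- = 2.5 + 7.5 + 9 + 2.5 + 1 + 5.5 + 5.5 = 33.5
(Check: W+ + W- = 45 should equal n(n+1)/2 = 45.)
Step 4: Test statistic W = min(W+, W-) = 11.5.
Step 5: Ties in |d|, so use the tie-corrected normal approximation.
        E[W] = n(n+1)/4 = 9*10/4 = 22.5.
        Tie groups: |d|=2 (t=2), |d|=5 (t=2), |d|=6 (t=2); sum(t^3 - t) = 18.
        Var[W] = n(n+1)(2n+1)/24 - sum(t^3-t)/48 = 1710/24 - 18/48 = 70.875.
        z = (W - E[W]) / sqrt(Var[W]) = (11.5 - 22.5) / 8.4187 = -1.3066.
        Two-sided p = 2*Phi(z) = 0.191345.
Step 6: alpha = 0.1. fail to reject H0.

W+ = 11.5, W- = 33.5, W = min = 11.5, p = 0.191345, fail to reject H0.


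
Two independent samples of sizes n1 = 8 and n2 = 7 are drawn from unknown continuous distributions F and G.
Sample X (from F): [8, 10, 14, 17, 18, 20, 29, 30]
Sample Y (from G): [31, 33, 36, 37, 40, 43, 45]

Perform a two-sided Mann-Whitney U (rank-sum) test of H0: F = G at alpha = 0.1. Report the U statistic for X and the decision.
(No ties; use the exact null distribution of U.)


Step 1: Combine and sort all 15 observations; assign midranks.
sorted (value, group): (8,X), (10,X), (14,X), (17,X), (18,X), (20,X), (29,X), (30,X), (31,Y), (33,Y), (36,Y), (37,Y), (40,Y), (43,Y), (45,Y)
ranks: 8->1, 10->2, 14->3, 17->4, 18->5, 20->6, 29->7, 30->8, 31->9, 33->10, 36->11, 37->12, 40->13, 43->14, 45->15
Step 2: Rank sum for X: R1 = 1 + 2 + 3 + 4 + 5 + 6 + 7 + 8 = 36.
Step 3: U_X = R1 - n1(n1+1)/2 = 36 - 8*9/2 = 36 - 36 = 0.
       U_Y = n1*n2 - U_X = 56 - 0 = 56.
Step 4: No ties, so the exact null distribution of U (based on enumerating the C(15,8) = 6435 equally likely rank assignments) gives the two-sided p-value.
Step 5: p-value = 0.000311; compare to alpha = 0.1. reject H0.

U_X = 0, p = 0.000311, reject H0 at alpha = 0.1.


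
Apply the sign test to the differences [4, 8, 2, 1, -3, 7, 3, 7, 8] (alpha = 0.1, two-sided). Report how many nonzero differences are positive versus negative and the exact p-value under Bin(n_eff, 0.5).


Step 1: Discard zero differences. Original n = 9; n_eff = number of nonzero differences = 9.
Nonzero differences (with sign): +4, +8, +2, +1, -3, +7, +3, +7, +8
Step 2: Count signs: positive = 8, negative = 1.
Step 3: Under H0: P(positive) = 0.5, so the number of positives S ~ Bin(9, 0.5).
Step 4: Two-sided exact p-value = sum of Bin(9,0.5) probabilities at or below the observed probability = 0.039062.
Step 5: alpha = 0.1. reject H0.

n_eff = 9, pos = 8, neg = 1, p = 0.039062, reject H0.


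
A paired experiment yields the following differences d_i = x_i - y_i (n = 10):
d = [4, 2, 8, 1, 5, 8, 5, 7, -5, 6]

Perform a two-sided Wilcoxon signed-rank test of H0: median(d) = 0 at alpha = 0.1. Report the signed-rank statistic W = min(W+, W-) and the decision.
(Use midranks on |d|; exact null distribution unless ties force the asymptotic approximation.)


Step 1: Drop any zero differences (none here) and take |d_i|.
|d| = [4, 2, 8, 1, 5, 8, 5, 7, 5, 6]
Step 2: Midrank |d_i| (ties get averaged ranks).
ranks: |4|->3, |2|->2, |8|->9.5, |1|->1, |5|->5, |8|->9.5, |5|->5, |7|->8, |5|->5, |6|->7
Step 3: Attach original signs; sum ranks with positive sign and with negative sign.
W+ = 3 + 2 + 9.5 + 1 + 5 + 9.5 + 5 + 8 + 7 = 50
W- = 5 = 5
(Check: W+ + W- = 55 should equal n(n+1)/2 = 55.)
Step 4: Test statistic W = min(W+, W-) = 5.
Step 5: Ties in |d|, so use the tie-corrected normal approximation.
        E[W] = n(n+1)/4 = 10*11/4 = 27.5.
        Tie groups: |d|=5 (t=3), |d|=8 (t=2); sum(t^3 - t) = 30.
        Var[W] = n(n+1)(2n+1)/24 - sum(t^3-t)/48 = 2310/24 - 30/48 = 95.625.
        z = (W - E[W]) / sqrt(Var[W]) = (5 - 27.5) / 9.7788 = -2.3009.
        Two-sided p = 2*Phi(z) = 0.021398.
Step 6: alpha = 0.1. reject H0.

W+ = 50, W- = 5, W = min = 5, p = 0.021398, reject H0.


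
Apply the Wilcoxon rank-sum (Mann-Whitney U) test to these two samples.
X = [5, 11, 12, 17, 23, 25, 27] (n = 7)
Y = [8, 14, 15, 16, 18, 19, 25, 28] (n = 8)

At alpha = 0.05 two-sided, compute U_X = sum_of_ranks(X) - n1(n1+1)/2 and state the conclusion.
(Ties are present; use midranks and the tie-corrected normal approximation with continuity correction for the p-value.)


Step 1: Combine and sort all 15 observations; assign midranks.
sorted (value, group): (5,X), (8,Y), (11,X), (12,X), (14,Y), (15,Y), (16,Y), (17,X), (18,Y), (19,Y), (23,X), (25,X), (25,Y), (27,X), (28,Y)
ranks: 5->1, 8->2, 11->3, 12->4, 14->5, 15->6, 16->7, 17->8, 18->9, 19->10, 23->11, 25->12.5, 25->12.5, 27->14, 28->15
Step 2: Rank sum for X: R1 = 1 + 3 + 4 + 8 + 11 + 12.5 + 14 = 53.5.
Step 3: U_X = R1 - n1(n1+1)/2 = 53.5 - 7*8/2 = 53.5 - 28 = 25.5.
       U_Y = n1*n2 - U_X = 56 - 25.5 = 30.5.
Step 4: Ties are present, so use the tie-corrected normal approximation (with continuity correction) for the p-value.
Step 5: p-value = 0.816801; compare to alpha = 0.05. fail to reject H0.

U_X = 25.5, p = 0.816801, fail to reject H0 at alpha = 0.05.


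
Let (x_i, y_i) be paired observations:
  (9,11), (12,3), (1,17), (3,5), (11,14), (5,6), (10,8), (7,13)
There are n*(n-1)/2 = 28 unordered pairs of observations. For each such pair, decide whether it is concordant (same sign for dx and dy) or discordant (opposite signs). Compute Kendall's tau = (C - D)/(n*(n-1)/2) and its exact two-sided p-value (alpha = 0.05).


Step 1: Enumerate the 28 unordered pairs (i,j) with i<j and classify each by sign(x_j-x_i) * sign(y_j-y_i).
  (1,2):dx=+3,dy=-8->D; (1,3):dx=-8,dy=+6->D; (1,4):dx=-6,dy=-6->C; (1,5):dx=+2,dy=+3->C
  (1,6):dx=-4,dy=-5->C; (1,7):dx=+1,dy=-3->D; (1,8):dx=-2,dy=+2->D; (2,3):dx=-11,dy=+14->D
  (2,4):dx=-9,dy=+2->D; (2,5):dx=-1,dy=+11->D; (2,6):dx=-7,dy=+3->D; (2,7):dx=-2,dy=+5->D
  (2,8):dx=-5,dy=+10->D; (3,4):dx=+2,dy=-12->D; (3,5):dx=+10,dy=-3->D; (3,6):dx=+4,dy=-11->D
  (3,7):dx=+9,dy=-9->D; (3,8):dx=+6,dy=-4->D; (4,5):dx=+8,dy=+9->C; (4,6):dx=+2,dy=+1->C
  (4,7):dx=+7,dy=+3->C; (4,8):dx=+4,dy=+8->C; (5,6):dx=-6,dy=-8->C; (5,7):dx=-1,dy=-6->C
  (5,8):dx=-4,dy=-1->C; (6,7):dx=+5,dy=+2->C; (6,8):dx=+2,dy=+7->C; (7,8):dx=-3,dy=+5->D
Step 2: C = 12, D = 16, total pairs = 28.
Step 3: tau = (C - D)/(n(n-1)/2) = (12 - 16)/28 = -0.142857.
Step 4: Exact two-sided p-value (enumerate n! = 40320 permutations of y under H0): p = 0.719544.
Step 5: alpha = 0.05. fail to reject H0.

tau_b = -0.1429 (C=12, D=16), p = 0.719544, fail to reject H0.


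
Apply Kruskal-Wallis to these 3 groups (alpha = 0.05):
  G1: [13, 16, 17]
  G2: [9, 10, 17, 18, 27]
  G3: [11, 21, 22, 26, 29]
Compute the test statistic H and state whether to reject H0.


Step 1: Combine all N = 13 observations and assign midranks.
sorted (value, group, rank): (9,G2,1), (10,G2,2), (11,G3,3), (13,G1,4), (16,G1,5), (17,G1,6.5), (17,G2,6.5), (18,G2,8), (21,G3,9), (22,G3,10), (26,G3,11), (27,G2,12), (29,G3,13)
Step 2: Sum ranks within each group.
R_1 = 15.5 (n_1 = 3)
R_2 = 29.5 (n_2 = 5)
R_3 = 46 (n_3 = 5)
Step 3: H = 12/(N(N+1)) * sum(R_i^2/n_i) - 3(N+1)
     = 12/(13*14) * (15.5^2/3 + 29.5^2/5 + 46^2/5) - 3*14
     = 0.065934 * 677.333 - 42
     = 2.659341.
Step 4: Ties present; correction factor C = 1 - 6/(13^3 - 13) = 0.997253. Corrected H = 2.659341 / 0.997253 = 2.666667.
Step 5: Under H0, H ~ chi^2(2); p-value = 0.263597.
Step 6: alpha = 0.05. fail to reject H0.

H = 2.6667, df = 2, p = 0.263597, fail to reject H0.


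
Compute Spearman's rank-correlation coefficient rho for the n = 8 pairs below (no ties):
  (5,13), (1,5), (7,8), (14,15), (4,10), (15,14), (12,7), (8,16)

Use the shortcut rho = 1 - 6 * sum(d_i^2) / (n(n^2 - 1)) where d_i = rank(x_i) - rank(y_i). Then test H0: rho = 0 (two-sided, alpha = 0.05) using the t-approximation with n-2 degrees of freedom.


Step 1: Rank x and y separately (midranks; no ties here).
rank(x): 5->3, 1->1, 7->4, 14->7, 4->2, 15->8, 12->6, 8->5
rank(y): 13->5, 5->1, 8->3, 15->7, 10->4, 14->6, 7->2, 16->8
Step 2: d_i = R_x(i) - R_y(i); compute d_i^2.
  (3-5)^2=4, (1-1)^2=0, (4-3)^2=1, (7-7)^2=0, (2-4)^2=4, (8-6)^2=4, (6-2)^2=16, (5-8)^2=9
sum(d^2) = 38.
Step 3: rho = 1 - 6*38 / (8*(8^2 - 1)) = 1 - 228/504 = 0.547619.
Step 4: Under H0, t = rho * sqrt((n-2)/(1-rho^2)) = 1.6031 ~ t(6).
Step 5: Two-sided p-value from the t-distribution with 6 df = 0.160026.
Step 6: alpha = 0.05. fail to reject H0.

rho = 0.5476, p = 0.160026, fail to reject H0 at alpha = 0.05.


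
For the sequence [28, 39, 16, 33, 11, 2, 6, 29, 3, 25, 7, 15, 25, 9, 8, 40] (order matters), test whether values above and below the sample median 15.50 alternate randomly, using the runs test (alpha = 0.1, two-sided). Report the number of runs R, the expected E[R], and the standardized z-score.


Step 1: Compute median = 15.50; label A = above, B = below.
Labels in order: AAAABBBABABBABBA  (n_A = 8, n_B = 8)
Step 2: Count runs R = 9.
Step 3: Under H0 (random ordering), E[R] = 2*n_A*n_B/(n_A+n_B) + 1 = 2*8*8/16 + 1 = 9.0000.
        Var[R] = 2*n_A*n_B*(2*n_A*n_B - n_A - n_B) / ((n_A+n_B)^2 * (n_A+n_B-1)) = 14336/3840 = 3.7333.
        SD[R] = 1.9322.
Step 4: R = E[R], so z = 0 with no continuity correction.
Step 5: Two-sided p-value via normal approximation = 2*(1 - Phi(|z|)) = 1.000000.
Step 6: alpha = 0.1. fail to reject H0.

R = 9, z = 0.0000, p = 1.000000, fail to reject H0.


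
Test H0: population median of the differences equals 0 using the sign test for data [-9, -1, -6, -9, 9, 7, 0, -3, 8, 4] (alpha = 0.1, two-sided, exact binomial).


Step 1: Discard zero differences. Original n = 10; n_eff = number of nonzero differences = 9.
Nonzero differences (with sign): -9, -1, -6, -9, +9, +7, -3, +8, +4
Step 2: Count signs: positive = 4, negative = 5.
Step 3: Under H0: P(positive) = 0.5, so the number of positives S ~ Bin(9, 0.5).
Step 4: Two-sided exact p-value = sum of Bin(9,0.5) probabilities at or below the observed probability = 1.000000.
Step 5: alpha = 0.1. fail to reject H0.

n_eff = 9, pos = 4, neg = 5, p = 1.000000, fail to reject H0.


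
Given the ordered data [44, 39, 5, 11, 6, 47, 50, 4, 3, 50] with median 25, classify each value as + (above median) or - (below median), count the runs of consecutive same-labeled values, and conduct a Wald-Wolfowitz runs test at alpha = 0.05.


Step 1: Compute median = 25; label A = above, B = below.
Labels in order: AABBBAABBA  (n_A = 5, n_B = 5)
Step 2: Count runs R = 5.
Step 3: Under H0 (random ordering), E[R] = 2*n_A*n_B/(n_A+n_B) + 1 = 2*5*5/10 + 1 = 6.0000.
        Var[R] = 2*n_A*n_B*(2*n_A*n_B - n_A - n_B) / ((n_A+n_B)^2 * (n_A+n_B-1)) = 2000/900 = 2.2222.
        SD[R] = 1.4907.
Step 4: Continuity-corrected z = (R + 0.5 - E[R]) / SD[R] = (5 + 0.5 - 6.0000) / 1.4907 = -0.3354.
Step 5: Two-sided p-value via normal approximation = 2*(1 - Phi(|z|)) = 0.737316.
Step 6: alpha = 0.05. fail to reject H0.

R = 5, z = -0.3354, p = 0.737316, fail to reject H0.


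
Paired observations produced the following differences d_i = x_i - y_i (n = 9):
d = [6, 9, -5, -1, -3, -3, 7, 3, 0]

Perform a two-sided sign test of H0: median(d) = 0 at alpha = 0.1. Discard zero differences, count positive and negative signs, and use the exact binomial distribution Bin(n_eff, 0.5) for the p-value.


Step 1: Discard zero differences. Original n = 9; n_eff = number of nonzero differences = 8.
Nonzero differences (with sign): +6, +9, -5, -1, -3, -3, +7, +3
Step 2: Count signs: positive = 4, negative = 4.
Step 3: Under H0: P(positive) = 0.5, so the number of positives S ~ Bin(8, 0.5).
Step 4: Two-sided exact p-value = sum of Bin(8,0.5) probabilities at or below the observed probability = 1.000000.
Step 5: alpha = 0.1. fail to reject H0.

n_eff = 8, pos = 4, neg = 4, p = 1.000000, fail to reject H0.


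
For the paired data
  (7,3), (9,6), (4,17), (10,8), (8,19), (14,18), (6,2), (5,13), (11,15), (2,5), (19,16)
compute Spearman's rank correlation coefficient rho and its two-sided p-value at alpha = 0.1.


Step 1: Rank x and y separately (midranks; no ties here).
rank(x): 7->5, 9->7, 4->2, 10->8, 8->6, 14->10, 6->4, 5->3, 11->9, 2->1, 19->11
rank(y): 3->2, 6->4, 17->9, 8->5, 19->11, 18->10, 2->1, 13->6, 15->7, 5->3, 16->8
Step 2: d_i = R_x(i) - R_y(i); compute d_i^2.
  (5-2)^2=9, (7-4)^2=9, (2-9)^2=49, (8-5)^2=9, (6-11)^2=25, (10-10)^2=0, (4-1)^2=9, (3-6)^2=9, (9-7)^2=4, (1-3)^2=4, (11-8)^2=9
sum(d^2) = 136.
Step 3: rho = 1 - 6*136 / (11*(11^2 - 1)) = 1 - 816/1320 = 0.381818.
Step 4: Under H0, t = rho * sqrt((n-2)/(1-rho^2)) = 1.2394 ~ t(9).
Step 5: Two-sided p-value from the t-distribution with 9 df = 0.246560.
Step 6: alpha = 0.1. fail to reject H0.

rho = 0.3818, p = 0.246560, fail to reject H0 at alpha = 0.1.


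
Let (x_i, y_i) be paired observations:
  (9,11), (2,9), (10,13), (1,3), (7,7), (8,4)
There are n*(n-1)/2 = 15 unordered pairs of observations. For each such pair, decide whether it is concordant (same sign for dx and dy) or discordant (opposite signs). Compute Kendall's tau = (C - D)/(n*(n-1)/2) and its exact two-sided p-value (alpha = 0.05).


Step 1: Enumerate the 15 unordered pairs (i,j) with i<j and classify each by sign(x_j-x_i) * sign(y_j-y_i).
  (1,2):dx=-7,dy=-2->C; (1,3):dx=+1,dy=+2->C; (1,4):dx=-8,dy=-8->C; (1,5):dx=-2,dy=-4->C
  (1,6):dx=-1,dy=-7->C; (2,3):dx=+8,dy=+4->C; (2,4):dx=-1,dy=-6->C; (2,5):dx=+5,dy=-2->D
  (2,6):dx=+6,dy=-5->D; (3,4):dx=-9,dy=-10->C; (3,5):dx=-3,dy=-6->C; (3,6):dx=-2,dy=-9->C
  (4,5):dx=+6,dy=+4->C; (4,6):dx=+7,dy=+1->C; (5,6):dx=+1,dy=-3->D
Step 2: C = 12, D = 3, total pairs = 15.
Step 3: tau = (C - D)/(n(n-1)/2) = (12 - 3)/15 = 0.600000.
Step 4: Exact two-sided p-value (enumerate n! = 720 permutations of y under H0): p = 0.136111.
Step 5: alpha = 0.05. fail to reject H0.

tau_b = 0.6000 (C=12, D=3), p = 0.136111, fail to reject H0.


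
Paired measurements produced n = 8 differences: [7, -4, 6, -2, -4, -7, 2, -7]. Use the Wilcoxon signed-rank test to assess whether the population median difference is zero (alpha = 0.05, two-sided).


Step 1: Drop any zero differences (none here) and take |d_i|.
|d| = [7, 4, 6, 2, 4, 7, 2, 7]
Step 2: Midrank |d_i| (ties get averaged ranks).
ranks: |7|->7, |4|->3.5, |6|->5, |2|->1.5, |4|->3.5, |7|->7, |2|->1.5, |7|->7
Step 3: Attach original signs; sum ranks with positive sign and with negative sign.
W+ = 7 + 5 + 1.5 = 13.5
W- = 3.5 + 1.5 + 3.5 + 7 + 7 = 22.5
(Check: W+ + W- = 36 should equal n(n+1)/2 = 36.)
Step 4: Test statistic W = min(W+, W-) = 13.5.
Step 5: Ties in |d|, so use the tie-corrected normal approximation.
        E[W] = n(n+1)/4 = 8*9/4 = 18.
        Tie groups: |d|=2 (t=2), |d|=4 (t=2), |d|=7 (t=3); sum(t^3 - t) = 36.
        Var[W] = n(n+1)(2n+1)/24 - sum(t^3-t)/48 = 1224/24 - 36/48 = 50.25.
        z = (W - E[W]) / sqrt(Var[W]) = (13.5 - 18) / 7.0887 = -0.6348.
        Two-sided p = 2*Phi(z) = 0.525552.
Step 6: alpha = 0.05. fail to reject H0.

W+ = 13.5, W- = 22.5, W = min = 13.5, p = 0.525552, fail to reject H0.


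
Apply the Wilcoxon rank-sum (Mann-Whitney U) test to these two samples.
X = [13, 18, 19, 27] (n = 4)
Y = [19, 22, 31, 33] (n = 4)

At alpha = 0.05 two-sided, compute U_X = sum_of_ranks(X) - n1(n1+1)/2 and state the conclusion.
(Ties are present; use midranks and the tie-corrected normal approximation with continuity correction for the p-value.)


Step 1: Combine and sort all 8 observations; assign midranks.
sorted (value, group): (13,X), (18,X), (19,X), (19,Y), (22,Y), (27,X), (31,Y), (33,Y)
ranks: 13->1, 18->2, 19->3.5, 19->3.5, 22->5, 27->6, 31->7, 33->8
Step 2: Rank sum for X: R1 = 1 + 2 + 3.5 + 6 = 12.5.
Step 3: U_X = R1 - n1(n1+1)/2 = 12.5 - 4*5/2 = 12.5 - 10 = 2.5.
       U_Y = n1*n2 - U_X = 16 - 2.5 = 13.5.
Step 4: Ties are present, so use the tie-corrected normal approximation (with continuity correction) for the p-value.
Step 5: p-value = 0.146489; compare to alpha = 0.05. fail to reject H0.

U_X = 2.5, p = 0.146489, fail to reject H0 at alpha = 0.05.


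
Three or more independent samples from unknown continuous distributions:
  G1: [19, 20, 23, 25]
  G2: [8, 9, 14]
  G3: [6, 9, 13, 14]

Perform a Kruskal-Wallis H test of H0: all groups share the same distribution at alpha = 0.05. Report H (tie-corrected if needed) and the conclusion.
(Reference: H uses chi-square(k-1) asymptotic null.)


Step 1: Combine all N = 11 observations and assign midranks.
sorted (value, group, rank): (6,G3,1), (8,G2,2), (9,G2,3.5), (9,G3,3.5), (13,G3,5), (14,G2,6.5), (14,G3,6.5), (19,G1,8), (20,G1,9), (23,G1,10), (25,G1,11)
Step 2: Sum ranks within each group.
R_1 = 38 (n_1 = 4)
R_2 = 12 (n_2 = 3)
R_3 = 16 (n_3 = 4)
Step 3: H = 12/(N(N+1)) * sum(R_i^2/n_i) - 3(N+1)
     = 12/(11*12) * (38^2/4 + 12^2/3 + 16^2/4) - 3*12
     = 0.090909 * 473 - 36
     = 7.000000.
Step 4: Ties present; correction factor C = 1 - 12/(11^3 - 11) = 0.990909. Corrected H = 7.000000 / 0.990909 = 7.064220.
Step 5: Under H0, H ~ chi^2(2); p-value = 0.029243.
Step 6: alpha = 0.05. reject H0.

H = 7.0642, df = 2, p = 0.029243, reject H0.


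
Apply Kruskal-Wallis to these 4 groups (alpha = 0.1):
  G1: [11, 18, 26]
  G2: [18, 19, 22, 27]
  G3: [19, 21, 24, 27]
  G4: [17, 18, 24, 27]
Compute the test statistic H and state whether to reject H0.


Step 1: Combine all N = 15 observations and assign midranks.
sorted (value, group, rank): (11,G1,1), (17,G4,2), (18,G1,4), (18,G2,4), (18,G4,4), (19,G2,6.5), (19,G3,6.5), (21,G3,8), (22,G2,9), (24,G3,10.5), (24,G4,10.5), (26,G1,12), (27,G2,14), (27,G3,14), (27,G4,14)
Step 2: Sum ranks within each group.
R_1 = 17 (n_1 = 3)
R_2 = 33.5 (n_2 = 4)
R_3 = 39 (n_3 = 4)
R_4 = 30.5 (n_4 = 4)
Step 3: H = 12/(N(N+1)) * sum(R_i^2/n_i) - 3(N+1)
     = 12/(15*16) * (17^2/3 + 33.5^2/4 + 39^2/4 + 30.5^2/4) - 3*16
     = 0.050000 * 989.708 - 48
     = 1.485417.
Step 4: Ties present; correction factor C = 1 - 60/(15^3 - 15) = 0.982143. Corrected H = 1.485417 / 0.982143 = 1.512424.
Step 5: Under H0, H ~ chi^2(3); p-value = 0.679406.
Step 6: alpha = 0.1. fail to reject H0.

H = 1.5124, df = 3, p = 0.679406, fail to reject H0.


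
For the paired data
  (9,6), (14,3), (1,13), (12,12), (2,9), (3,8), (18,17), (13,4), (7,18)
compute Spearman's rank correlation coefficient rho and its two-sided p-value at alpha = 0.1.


Step 1: Rank x and y separately (midranks; no ties here).
rank(x): 9->5, 14->8, 1->1, 12->6, 2->2, 3->3, 18->9, 13->7, 7->4
rank(y): 6->3, 3->1, 13->7, 12->6, 9->5, 8->4, 17->8, 4->2, 18->9
Step 2: d_i = R_x(i) - R_y(i); compute d_i^2.
  (5-3)^2=4, (8-1)^2=49, (1-7)^2=36, (6-6)^2=0, (2-5)^2=9, (3-4)^2=1, (9-8)^2=1, (7-2)^2=25, (4-9)^2=25
sum(d^2) = 150.
Step 3: rho = 1 - 6*150 / (9*(9^2 - 1)) = 1 - 900/720 = -0.250000.
Step 4: Under H0, t = rho * sqrt((n-2)/(1-rho^2)) = -0.6831 ~ t(7).
Step 5: Two-sided p-value from the t-distribution with 7 df = 0.516490.
Step 6: alpha = 0.1. fail to reject H0.

rho = -0.2500, p = 0.516490, fail to reject H0 at alpha = 0.1.


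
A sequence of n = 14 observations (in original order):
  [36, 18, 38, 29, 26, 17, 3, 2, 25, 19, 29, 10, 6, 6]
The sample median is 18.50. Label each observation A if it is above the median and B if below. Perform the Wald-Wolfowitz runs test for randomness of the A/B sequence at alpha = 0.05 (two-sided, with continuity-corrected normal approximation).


Step 1: Compute median = 18.50; label A = above, B = below.
Labels in order: ABAAABBBAAABBB  (n_A = 7, n_B = 7)
Step 2: Count runs R = 6.
Step 3: Under H0 (random ordering), E[R] = 2*n_A*n_B/(n_A+n_B) + 1 = 2*7*7/14 + 1 = 8.0000.
        Var[R] = 2*n_A*n_B*(2*n_A*n_B - n_A - n_B) / ((n_A+n_B)^2 * (n_A+n_B-1)) = 8232/2548 = 3.2308.
        SD[R] = 1.7974.
Step 4: Continuity-corrected z = (R + 0.5 - E[R]) / SD[R] = (6 + 0.5 - 8.0000) / 1.7974 = -0.8345.
Step 5: Two-sided p-value via normal approximation = 2*(1 - Phi(|z|)) = 0.403986.
Step 6: alpha = 0.05. fail to reject H0.

R = 6, z = -0.8345, p = 0.403986, fail to reject H0.


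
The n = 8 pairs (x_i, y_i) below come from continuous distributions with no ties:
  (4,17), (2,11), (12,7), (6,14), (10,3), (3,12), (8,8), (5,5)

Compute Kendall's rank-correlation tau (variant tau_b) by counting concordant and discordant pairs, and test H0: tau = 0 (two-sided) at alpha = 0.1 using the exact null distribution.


Step 1: Enumerate the 28 unordered pairs (i,j) with i<j and classify each by sign(x_j-x_i) * sign(y_j-y_i).
  (1,2):dx=-2,dy=-6->C; (1,3):dx=+8,dy=-10->D; (1,4):dx=+2,dy=-3->D; (1,5):dx=+6,dy=-14->D
  (1,6):dx=-1,dy=-5->C; (1,7):dx=+4,dy=-9->D; (1,8):dx=+1,dy=-12->D; (2,3):dx=+10,dy=-4->D
  (2,4):dx=+4,dy=+3->C; (2,5):dx=+8,dy=-8->D; (2,6):dx=+1,dy=+1->C; (2,7):dx=+6,dy=-3->D
  (2,8):dx=+3,dy=-6->D; (3,4):dx=-6,dy=+7->D; (3,5):dx=-2,dy=-4->C; (3,6):dx=-9,dy=+5->D
  (3,7):dx=-4,dy=+1->D; (3,8):dx=-7,dy=-2->C; (4,5):dx=+4,dy=-11->D; (4,6):dx=-3,dy=-2->C
  (4,7):dx=+2,dy=-6->D; (4,8):dx=-1,dy=-9->C; (5,6):dx=-7,dy=+9->D; (5,7):dx=-2,dy=+5->D
  (5,8):dx=-5,dy=+2->D; (6,7):dx=+5,dy=-4->D; (6,8):dx=+2,dy=-7->D; (7,8):dx=-3,dy=-3->C
Step 2: C = 9, D = 19, total pairs = 28.
Step 3: tau = (C - D)/(n(n-1)/2) = (9 - 19)/28 = -0.357143.
Step 4: Exact two-sided p-value (enumerate n! = 40320 permutations of y under H0): p = 0.275099.
Step 5: alpha = 0.1. fail to reject H0.

tau_b = -0.3571 (C=9, D=19), p = 0.275099, fail to reject H0.


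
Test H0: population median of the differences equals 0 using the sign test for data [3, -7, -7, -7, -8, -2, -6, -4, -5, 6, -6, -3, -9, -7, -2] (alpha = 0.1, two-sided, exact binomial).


Step 1: Discard zero differences. Original n = 15; n_eff = number of nonzero differences = 15.
Nonzero differences (with sign): +3, -7, -7, -7, -8, -2, -6, -4, -5, +6, -6, -3, -9, -7, -2
Step 2: Count signs: positive = 2, negative = 13.
Step 3: Under H0: P(positive) = 0.5, so the number of positives S ~ Bin(15, 0.5).
Step 4: Two-sided exact p-value = sum of Bin(15,0.5) probabilities at or below the observed probability = 0.007385.
Step 5: alpha = 0.1. reject H0.

n_eff = 15, pos = 2, neg = 13, p = 0.007385, reject H0.


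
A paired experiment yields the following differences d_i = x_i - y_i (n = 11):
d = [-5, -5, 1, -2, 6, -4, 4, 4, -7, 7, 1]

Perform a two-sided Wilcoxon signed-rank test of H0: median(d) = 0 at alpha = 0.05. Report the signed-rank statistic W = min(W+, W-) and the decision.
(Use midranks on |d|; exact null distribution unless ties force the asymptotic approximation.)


Step 1: Drop any zero differences (none here) and take |d_i|.
|d| = [5, 5, 1, 2, 6, 4, 4, 4, 7, 7, 1]
Step 2: Midrank |d_i| (ties get averaged ranks).
ranks: |5|->7.5, |5|->7.5, |1|->1.5, |2|->3, |6|->9, |4|->5, |4|->5, |4|->5, |7|->10.5, |7|->10.5, |1|->1.5
Step 3: Attach original signs; sum ranks with positive sign and with negative sign.
W+ = 1.5 + 9 + 5 + 5 + 10.5 + 1.5 = 32.5
W- = 7.5 + 7.5 + 3 + 5 + 10.5 = 33.5
(Check: W+ + W- = 66 should equal n(n+1)/2 = 66.)
Step 4: Test statistic W = min(W+, W-) = 32.5.
Step 5: Ties in |d|, so use the tie-corrected normal approximation.
        E[W] = n(n+1)/4 = 11*12/4 = 33.
        Tie groups: |d|=1 (t=2), |d|=4 (t=3), |d|=5 (t=2), |d|=7 (t=2); sum(t^3 - t) = 42.
        Var[W] = n(n+1)(2n+1)/24 - sum(t^3-t)/48 = 3036/24 - 42/48 = 125.625.
        z = (W - E[W]) / sqrt(Var[W]) = (32.5 - 33) / 11.2083 = -0.0446.
        Two-sided p = 2*Phi(z) = 0.964418.
Step 6: alpha = 0.05. fail to reject H0.

W+ = 32.5, W- = 33.5, W = min = 32.5, p = 0.964418, fail to reject H0.


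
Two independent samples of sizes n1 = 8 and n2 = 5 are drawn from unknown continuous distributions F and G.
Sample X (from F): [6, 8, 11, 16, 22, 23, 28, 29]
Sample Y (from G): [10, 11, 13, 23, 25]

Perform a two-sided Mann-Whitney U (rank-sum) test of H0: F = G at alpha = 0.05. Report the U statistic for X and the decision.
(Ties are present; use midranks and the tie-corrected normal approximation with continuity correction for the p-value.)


Step 1: Combine and sort all 13 observations; assign midranks.
sorted (value, group): (6,X), (8,X), (10,Y), (11,X), (11,Y), (13,Y), (16,X), (22,X), (23,X), (23,Y), (25,Y), (28,X), (29,X)
ranks: 6->1, 8->2, 10->3, 11->4.5, 11->4.5, 13->6, 16->7, 22->8, 23->9.5, 23->9.5, 25->11, 28->12, 29->13
Step 2: Rank sum for X: R1 = 1 + 2 + 4.5 + 7 + 8 + 9.5 + 12 + 13 = 57.
Step 3: U_X = R1 - n1(n1+1)/2 = 57 - 8*9/2 = 57 - 36 = 21.
       U_Y = n1*n2 - U_X = 40 - 21 = 19.
Step 4: Ties are present, so use the tie-corrected normal approximation (with continuity correction) for the p-value.
Step 5: p-value = 0.941492; compare to alpha = 0.05. fail to reject H0.

U_X = 21, p = 0.941492, fail to reject H0 at alpha = 0.05.


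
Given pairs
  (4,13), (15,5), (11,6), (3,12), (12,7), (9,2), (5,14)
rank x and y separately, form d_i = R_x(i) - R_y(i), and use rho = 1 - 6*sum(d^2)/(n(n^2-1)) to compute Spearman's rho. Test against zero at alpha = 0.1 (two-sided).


Step 1: Rank x and y separately (midranks; no ties here).
rank(x): 4->2, 15->7, 11->5, 3->1, 12->6, 9->4, 5->3
rank(y): 13->6, 5->2, 6->3, 12->5, 7->4, 2->1, 14->7
Step 2: d_i = R_x(i) - R_y(i); compute d_i^2.
  (2-6)^2=16, (7-2)^2=25, (5-3)^2=4, (1-5)^2=16, (6-4)^2=4, (4-1)^2=9, (3-7)^2=16
sum(d^2) = 90.
Step 3: rho = 1 - 6*90 / (7*(7^2 - 1)) = 1 - 540/336 = -0.607143.
Step 4: Under H0, t = rho * sqrt((n-2)/(1-rho^2)) = -1.7086 ~ t(5).
Step 5: Two-sided p-value from the t-distribution with 5 df = 0.148231.
Step 6: alpha = 0.1. fail to reject H0.

rho = -0.6071, p = 0.148231, fail to reject H0 at alpha = 0.1.


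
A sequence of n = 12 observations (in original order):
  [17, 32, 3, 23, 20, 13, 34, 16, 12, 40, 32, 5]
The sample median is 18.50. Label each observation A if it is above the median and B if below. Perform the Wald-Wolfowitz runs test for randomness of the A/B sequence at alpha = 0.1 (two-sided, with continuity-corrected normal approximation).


Step 1: Compute median = 18.50; label A = above, B = below.
Labels in order: BABAABABBAAB  (n_A = 6, n_B = 6)
Step 2: Count runs R = 9.
Step 3: Under H0 (random ordering), E[R] = 2*n_A*n_B/(n_A+n_B) + 1 = 2*6*6/12 + 1 = 7.0000.
        Var[R] = 2*n_A*n_B*(2*n_A*n_B - n_A - n_B) / ((n_A+n_B)^2 * (n_A+n_B-1)) = 4320/1584 = 2.7273.
        SD[R] = 1.6514.
Step 4: Continuity-corrected z = (R - 0.5 - E[R]) / SD[R] = (9 - 0.5 - 7.0000) / 1.6514 = 0.9083.
Step 5: Two-sided p-value via normal approximation = 2*(1 - Phi(|z|)) = 0.363722.
Step 6: alpha = 0.1. fail to reject H0.

R = 9, z = 0.9083, p = 0.363722, fail to reject H0.


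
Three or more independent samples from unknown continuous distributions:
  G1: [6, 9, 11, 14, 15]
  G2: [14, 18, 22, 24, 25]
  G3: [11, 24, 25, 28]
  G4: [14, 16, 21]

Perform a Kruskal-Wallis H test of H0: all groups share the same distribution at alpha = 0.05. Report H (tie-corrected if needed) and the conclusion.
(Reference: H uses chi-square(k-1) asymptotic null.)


Step 1: Combine all N = 17 observations and assign midranks.
sorted (value, group, rank): (6,G1,1), (9,G1,2), (11,G1,3.5), (11,G3,3.5), (14,G1,6), (14,G2,6), (14,G4,6), (15,G1,8), (16,G4,9), (18,G2,10), (21,G4,11), (22,G2,12), (24,G2,13.5), (24,G3,13.5), (25,G2,15.5), (25,G3,15.5), (28,G3,17)
Step 2: Sum ranks within each group.
R_1 = 20.5 (n_1 = 5)
R_2 = 57 (n_2 = 5)
R_3 = 49.5 (n_3 = 4)
R_4 = 26 (n_4 = 3)
Step 3: H = 12/(N(N+1)) * sum(R_i^2/n_i) - 3(N+1)
     = 12/(17*18) * (20.5^2/5 + 57^2/5 + 49.5^2/4 + 26^2/3) - 3*18
     = 0.039216 * 1571.75 - 54
     = 7.637092.
Step 4: Ties present; correction factor C = 1 - 42/(17^3 - 17) = 0.991422. Corrected H = 7.637092 / 0.991422 = 7.703173.
Step 5: Under H0, H ~ chi^2(3); p-value = 0.052562.
Step 6: alpha = 0.05. fail to reject H0.

H = 7.7032, df = 3, p = 0.052562, fail to reject H0.


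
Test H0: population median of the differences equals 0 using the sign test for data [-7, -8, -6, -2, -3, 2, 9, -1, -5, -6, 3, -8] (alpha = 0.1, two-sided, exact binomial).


Step 1: Discard zero differences. Original n = 12; n_eff = number of nonzero differences = 12.
Nonzero differences (with sign): -7, -8, -6, -2, -3, +2, +9, -1, -5, -6, +3, -8
Step 2: Count signs: positive = 3, negative = 9.
Step 3: Under H0: P(positive) = 0.5, so the number of positives S ~ Bin(12, 0.5).
Step 4: Two-sided exact p-value = sum of Bin(12,0.5) probabilities at or below the observed probability = 0.145996.
Step 5: alpha = 0.1. fail to reject H0.

n_eff = 12, pos = 3, neg = 9, p = 0.145996, fail to reject H0.


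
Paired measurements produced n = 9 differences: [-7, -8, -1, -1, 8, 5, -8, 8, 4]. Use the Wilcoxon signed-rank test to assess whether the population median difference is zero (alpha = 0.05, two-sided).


Step 1: Drop any zero differences (none here) and take |d_i|.
|d| = [7, 8, 1, 1, 8, 5, 8, 8, 4]
Step 2: Midrank |d_i| (ties get averaged ranks).
ranks: |7|->5, |8|->7.5, |1|->1.5, |1|->1.5, |8|->7.5, |5|->4, |8|->7.5, |8|->7.5, |4|->3
Step 3: Attach original signs; sum ranks with positive sign and with negative sign.
W+ = 7.5 + 4 + 7.5 + 3 = 22
W- = 5 + 7.5 + 1.5 + 1.5 + 7.5 = 23
(Check: W+ + W- = 45 should equal n(n+1)/2 = 45.)
Step 4: Test statistic W = min(W+, W-) = 22.
Step 5: Ties in |d|, so use the tie-corrected normal approximation.
        E[W] = n(n+1)/4 = 9*10/4 = 22.5.
        Tie groups: |d|=1 (t=2), |d|=8 (t=4); sum(t^3 - t) = 66.
        Var[W] = n(n+1)(2n+1)/24 - sum(t^3-t)/48 = 1710/24 - 66/48 = 69.875.
        z = (W - E[W]) / sqrt(Var[W]) = (22 - 22.5) / 8.3591 = -0.0598.
        Two-sided p = 2*Phi(z) = 0.952303.
Step 6: alpha = 0.05. fail to reject H0.

W+ = 22, W- = 23, W = min = 22, p = 0.952303, fail to reject H0.


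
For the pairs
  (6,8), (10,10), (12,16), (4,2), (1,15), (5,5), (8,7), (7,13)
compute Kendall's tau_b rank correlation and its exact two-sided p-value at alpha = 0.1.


Step 1: Enumerate the 28 unordered pairs (i,j) with i<j and classify each by sign(x_j-x_i) * sign(y_j-y_i).
  (1,2):dx=+4,dy=+2->C; (1,3):dx=+6,dy=+8->C; (1,4):dx=-2,dy=-6->C; (1,5):dx=-5,dy=+7->D
  (1,6):dx=-1,dy=-3->C; (1,7):dx=+2,dy=-1->D; (1,8):dx=+1,dy=+5->C; (2,3):dx=+2,dy=+6->C
  (2,4):dx=-6,dy=-8->C; (2,5):dx=-9,dy=+5->D; (2,6):dx=-5,dy=-5->C; (2,7):dx=-2,dy=-3->C
  (2,8):dx=-3,dy=+3->D; (3,4):dx=-8,dy=-14->C; (3,5):dx=-11,dy=-1->C; (3,6):dx=-7,dy=-11->C
  (3,7):dx=-4,dy=-9->C; (3,8):dx=-5,dy=-3->C; (4,5):dx=-3,dy=+13->D; (4,6):dx=+1,dy=+3->C
  (4,7):dx=+4,dy=+5->C; (4,8):dx=+3,dy=+11->C; (5,6):dx=+4,dy=-10->D; (5,7):dx=+7,dy=-8->D
  (5,8):dx=+6,dy=-2->D; (6,7):dx=+3,dy=+2->C; (6,8):dx=+2,dy=+8->C; (7,8):dx=-1,dy=+6->D
Step 2: C = 19, D = 9, total pairs = 28.
Step 3: tau = (C - D)/(n(n-1)/2) = (19 - 9)/28 = 0.357143.
Step 4: Exact two-sided p-value (enumerate n! = 40320 permutations of y under H0): p = 0.275099.
Step 5: alpha = 0.1. fail to reject H0.

tau_b = 0.3571 (C=19, D=9), p = 0.275099, fail to reject H0.
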